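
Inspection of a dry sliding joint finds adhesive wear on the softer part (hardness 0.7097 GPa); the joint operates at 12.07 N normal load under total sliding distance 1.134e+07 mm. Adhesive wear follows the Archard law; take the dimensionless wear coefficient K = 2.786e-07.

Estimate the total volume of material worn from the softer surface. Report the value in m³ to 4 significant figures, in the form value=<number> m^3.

Intermediates are shown rounded; every step maintains exact precision — a single final rounding to four significant digits.
Total distance L = 1.134e+07 mm = 1.134e+04 m.
Hardness H = 0.7097 GPa = 7.097e+08 Pa.
Collected in SI base units: W = 12.07 N, H = 7.097e+08 Pa, K = 2.786e-07.
Worn volume V = K·W·L/H = 2.786e-07 · 12.07 · 1.134e+04 / 7.097e+08 = 5.373e-11 m³.

value=5.373e-11 m^3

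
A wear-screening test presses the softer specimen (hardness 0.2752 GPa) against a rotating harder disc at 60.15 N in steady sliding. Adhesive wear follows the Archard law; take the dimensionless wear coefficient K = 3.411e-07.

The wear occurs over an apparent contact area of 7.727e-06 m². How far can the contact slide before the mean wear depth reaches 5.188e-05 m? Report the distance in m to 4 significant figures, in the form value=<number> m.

value=5377 m

Intermediate values are displayed rounded — all working math carries full precision. Rounded once at the end to four significant figures.
Hardness H = 0.2752 GPa = 2.752e+08 Pa.
Expressed in SI base units: W = 60.15 N, H = 2.752e+08 Pa, K = 3.411e-07.
Permissible volume V_lim = h_lim·A = 5.188e-05 · 7.727e-06 = 4.009e-10 m³.
Life L = V_lim·H/(K·W) = 4.009e-10 · 2.752e+08 / (3.411e-07 · 60.15) = 5377 m.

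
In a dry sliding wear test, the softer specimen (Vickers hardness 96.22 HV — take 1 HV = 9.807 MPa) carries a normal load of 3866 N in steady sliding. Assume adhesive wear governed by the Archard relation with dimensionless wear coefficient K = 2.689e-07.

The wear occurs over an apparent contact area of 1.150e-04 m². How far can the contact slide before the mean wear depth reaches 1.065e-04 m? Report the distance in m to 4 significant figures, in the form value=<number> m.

value=1.112e+04 m

All working math keeps exact precision. The intermediates are printed rounded — rounded once at the end: four significant digits.
Hardness H = 96.22 HV × 9.807 MPa/HV = 943.6 MPa = 9.436e+08 Pa.
Restated in SI base units: W = 3866 N, H = 9.436e+08 Pa, K = 2.689e-07.
Allowed volume V_lim = h_lim·A = 1.065e-04 · 1.150e-04 = 1.225e-08 m³.
So the life L = V_lim·H/(K·W) = 1.225e-08 · 9.436e+08 / (2.689e-07 · 3866) = 1.112e+04 m.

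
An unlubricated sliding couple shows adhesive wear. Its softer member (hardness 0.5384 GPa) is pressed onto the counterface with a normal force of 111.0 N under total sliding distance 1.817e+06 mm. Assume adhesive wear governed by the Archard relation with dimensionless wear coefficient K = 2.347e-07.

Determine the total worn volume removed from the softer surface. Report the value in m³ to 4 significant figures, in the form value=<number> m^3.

value=8.792e-11 m^3

The intermediates are shown rounded — the computation maintains full float precision. Rounded just once to four significant digits.
Convert: Sliding distance L = 1.817e+06 mm = 1817 m.
Convert: Hardness H = 0.5384 GPa = 5.384e+08 Pa.
In SI base units: W = 111.0 N, H = 5.384e+08 Pa, K = 2.347e-07.
Archard relation: V = K·W·L/H = 2.347e-07 · 111.0 · 1817 / 5.384e+08 = 8.792e-11 m³.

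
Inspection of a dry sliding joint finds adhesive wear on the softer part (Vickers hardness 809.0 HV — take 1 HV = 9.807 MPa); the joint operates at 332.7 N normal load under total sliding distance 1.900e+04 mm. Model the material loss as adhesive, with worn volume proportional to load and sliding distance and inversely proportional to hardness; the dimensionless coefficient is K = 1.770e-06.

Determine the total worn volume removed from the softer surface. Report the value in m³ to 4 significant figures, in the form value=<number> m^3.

value=1.410e-12 m^3

Shown intermediates are rounded. The computation keeps exact precision, and one last rounding: four significant figures.
Distance covered L = 1.900e+04 mm = 19.00 m.
Hardness H = 809.0 HV × 9.807 MPa/HV = 7934 MPa = 7.934e+09 Pa.
In SI base units: W = 332.7 N, H = 7.934e+09 Pa, K = 1.770e-06.
Wear volume V = K·W·L/H = 1.770e-06 · 332.7 · 19.00 / 7.934e+09 = 1.410e-12 m³.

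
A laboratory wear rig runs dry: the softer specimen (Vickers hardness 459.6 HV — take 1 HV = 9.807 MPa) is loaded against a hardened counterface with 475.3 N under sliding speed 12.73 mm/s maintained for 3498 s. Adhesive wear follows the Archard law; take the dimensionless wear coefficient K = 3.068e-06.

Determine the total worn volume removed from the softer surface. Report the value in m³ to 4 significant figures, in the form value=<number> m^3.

value=1.441e-11 m^3

The intermediates appear rounded, and all working math keeps full precision — one last rounding to four significant figures.
Convert: Sliding speed v = 12.73 mm/s = 0.01273 m/s. The distance L = v·t = 0.01273 m/s × 3498 s = 44.53 m.
Convert: Hardness H = 459.6 HV × 9.807 MPa/HV = 4507 MPa = 4.507e+09 Pa.
In SI base units: W = 475.3 N, H = 4.507e+09 Pa, K = 3.068e-06.
Worn volume V = K·W·L/H = 3.068e-06 · 475.3 · 44.53 / 4.507e+09 = 1.441e-11 m³.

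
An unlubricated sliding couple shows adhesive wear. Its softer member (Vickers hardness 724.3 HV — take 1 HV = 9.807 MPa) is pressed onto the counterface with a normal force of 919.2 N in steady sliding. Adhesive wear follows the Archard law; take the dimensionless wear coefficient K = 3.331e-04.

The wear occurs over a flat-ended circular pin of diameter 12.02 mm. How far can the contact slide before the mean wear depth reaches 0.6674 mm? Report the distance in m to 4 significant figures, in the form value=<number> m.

The algebra maintains exact precision, and intermediates are shown rounded. Rounded once at the end to 4 significant figures.
Convert: Hardness H = 724.3 HV × 9.807 MPa/HV = 7103 MPa = 7.103e+09 Pa.
Convert: Pin diameter d = 12.02 mm = 0.01202 m. Contact area A = π·d²/4 = π·(0.01202 m)²/4 = 1.135e-04 m².
Convert: Depth limit h_lim = 0.6674 mm = 6.674e-04 m.
Restated in SI base units: W = 919.2 N, H = 7.103e+09 Pa, K = 3.331e-04.
Wearable volume V_lim = h_lim·A = 6.674e-04 · 1.135e-04 = 7.573e-08 m³.
Life L = V_lim·H/(K·W) = 7.573e-08 · 7.103e+09 / (3.331e-04 · 919.2) = 1757 m.

value=1757 m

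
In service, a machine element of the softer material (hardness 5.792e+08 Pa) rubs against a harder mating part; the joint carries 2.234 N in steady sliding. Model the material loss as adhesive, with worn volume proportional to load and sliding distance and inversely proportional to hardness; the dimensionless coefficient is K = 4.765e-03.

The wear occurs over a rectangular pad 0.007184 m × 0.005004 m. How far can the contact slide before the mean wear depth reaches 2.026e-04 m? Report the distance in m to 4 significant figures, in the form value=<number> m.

value=396.3 m

The intermediates are shown rounded — every step carries full float precision — one final rounding, at 4 significant digits.
Convert: Contact area A = 0.007184 m × 0.005004 m = 3.595e-05 m².
Restated in SI base units: W = 2.234 N, H = 5.792e+08 Pa, K = 4.765e-03.
Permissible volume V_lim = h_lim·A = 2.026e-04 · 3.595e-05 = 7.283e-09 m³.
Life L = V_lim·H/(K·W) = 7.283e-09 · 5.792e+08 / (4.765e-03 · 2.234) = 396.3 m.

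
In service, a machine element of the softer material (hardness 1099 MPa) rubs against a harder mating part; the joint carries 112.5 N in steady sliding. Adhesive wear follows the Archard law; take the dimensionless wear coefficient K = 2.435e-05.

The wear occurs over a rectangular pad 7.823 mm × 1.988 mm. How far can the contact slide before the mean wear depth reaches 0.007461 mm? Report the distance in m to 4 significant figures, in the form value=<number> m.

All working math carries exact precision; intermediates are displayed rounded; one final rounding: 4 significant figures.
Convert: Hardness H = 1099 MPa = 1.099e+09 Pa.
Convert: Pad sides 7.823 mm × 1.988 mm = 0.007823 m × 0.001988 m. Contact area A = 0.007823 m × 0.001988 m = 1.555e-05 m².
Convert: Depth limit h_lim = 0.007461 mm = 7.461e-06 m.
As SI base values: W = 112.5 N, H = 1.099e+09 Pa, K = 2.435e-05.
Wearable volume V_lim = h_lim·A = 7.461e-06 · 1.555e-05 = 1.160e-10 m³.
Thus life L = V_lim·H/(K·W) = 1.160e-10 · 1.099e+09 / (2.435e-05 · 112.5) = 46.55 m.

value=46.55 m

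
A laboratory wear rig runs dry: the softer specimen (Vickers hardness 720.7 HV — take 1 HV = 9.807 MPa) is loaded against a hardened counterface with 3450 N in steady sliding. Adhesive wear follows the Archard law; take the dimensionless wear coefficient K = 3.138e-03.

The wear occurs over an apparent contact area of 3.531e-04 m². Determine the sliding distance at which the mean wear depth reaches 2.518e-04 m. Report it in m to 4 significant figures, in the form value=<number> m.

The computation carries full precision. Intermediate values are printed rounded. Rounded just once: 4 significant figures.
Convert: Hardness H = 720.7 HV × 9.807 MPa/HV = 7068 MPa = 7.068e+09 Pa.
As SI base values: W = 3450 N, H = 7.068e+09 Pa, K = 3.138e-03.
Volume at the limit: V_lim = h_lim·A = 2.518e-04 · 3.531e-04 = 8.891e-08 m³.
So the life L = V_lim·H/(K·W) = 8.891e-08 · 7.068e+09 / (3.138e-03 · 3450) = 58.05 m.

value=58.05 m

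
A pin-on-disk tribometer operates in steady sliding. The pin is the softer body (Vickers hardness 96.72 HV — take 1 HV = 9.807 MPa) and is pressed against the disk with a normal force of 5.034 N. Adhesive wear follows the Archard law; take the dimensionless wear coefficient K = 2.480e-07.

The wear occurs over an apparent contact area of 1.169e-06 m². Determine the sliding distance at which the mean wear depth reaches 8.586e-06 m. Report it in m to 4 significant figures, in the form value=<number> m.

Intermediate values appear rounded; each operation maintains full float precision — one final rounding to four significant digits.
Convert: Hardness H = 96.72 HV × 9.807 MPa/HV = 948.5 MPa = 9.485e+08 Pa.
As SI base values: W = 5.034 N, H = 9.485e+08 Pa, K = 2.480e-07.
Volume at the limit: V_lim = h_lim·A = 8.586e-06 · 1.169e-06 = 1.004e-11 m³.
Thus life L = V_lim·H/(K·W) = 1.004e-11 · 9.485e+08 / (2.480e-07 · 5.034) = 7626 m.

value=7626 m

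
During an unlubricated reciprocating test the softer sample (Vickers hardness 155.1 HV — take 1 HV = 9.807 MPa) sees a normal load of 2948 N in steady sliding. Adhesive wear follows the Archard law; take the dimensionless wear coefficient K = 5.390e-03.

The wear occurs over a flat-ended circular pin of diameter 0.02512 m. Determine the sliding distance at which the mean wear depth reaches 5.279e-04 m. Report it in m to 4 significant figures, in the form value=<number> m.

value=25.04 m

Intermediate values appear rounded — the algebra holds full precision. Rounded once at the end: four significant digits.
Convert: Hardness H = 155.1 HV × 9.807 MPa/HV = 1521 MPa = 1.521e+09 Pa.
Convert: Contact area A = π·d²/4 = π·(0.02512 m)²/4 = 4.956e-04 m².
Expressed in SI base units: W = 2948 N, H = 1.521e+09 Pa, K = 5.390e-03.
Allowed volume V_lim = h_lim·A = 5.279e-04 · 4.956e-04 = 2.616e-07 m³.
Thus life L = V_lim·H/(K·W) = 2.616e-07 · 1.521e+09 / (5.390e-03 · 2948) = 25.04 m.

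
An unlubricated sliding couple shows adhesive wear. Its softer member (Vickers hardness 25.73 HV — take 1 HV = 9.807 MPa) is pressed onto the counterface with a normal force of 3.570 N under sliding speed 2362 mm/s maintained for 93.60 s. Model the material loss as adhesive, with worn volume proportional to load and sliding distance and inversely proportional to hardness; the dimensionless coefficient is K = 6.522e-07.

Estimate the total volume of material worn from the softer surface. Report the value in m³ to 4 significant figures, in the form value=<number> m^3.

value=2.040e-12 m^3

The computation keeps full precision. The intermediates are displayed rounded. Rounded just once to four significant digits.
Sliding speed v = 2362 mm/s = 2.362 m/s. Sliding distance L = v·t = 2.362 m/s × 93.60 s = 221.1 m.
Hardness H = 25.73 HV × 9.807 MPa/HV = 252.3 MPa = 2.523e+08 Pa.
As SI base values: W = 3.570 N, H = 2.523e+08 Pa, K = 6.522e-07.
Apply Archard: V = K·W·L/H = 6.522e-07 · 3.570 · 221.1 / 2.523e+08 = 2.040e-12 m³.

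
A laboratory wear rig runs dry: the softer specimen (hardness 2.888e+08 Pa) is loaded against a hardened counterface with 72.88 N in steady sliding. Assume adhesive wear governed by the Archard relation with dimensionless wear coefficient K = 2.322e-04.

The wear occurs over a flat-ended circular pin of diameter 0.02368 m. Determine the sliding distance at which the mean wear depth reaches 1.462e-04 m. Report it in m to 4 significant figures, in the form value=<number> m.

Intermediates are displayed rounded; all working math carries exact precision; one last rounding, at 4 significant figures.
Contact area A = π·d²/4 = π·(0.02368 m)²/4 = 4.404e-04 m².
As SI base values: W = 72.88 N, H = 2.888e+08 Pa, K = 2.322e-04.
Wearable volume V_lim = h_lim·A = 1.462e-04 · 4.404e-04 = 6.439e-08 m³.
Thus life L = V_lim·H/(K·W) = 6.439e-08 · 2.888e+08 / (2.322e-04 · 72.88) = 1099 m.

value=1099 m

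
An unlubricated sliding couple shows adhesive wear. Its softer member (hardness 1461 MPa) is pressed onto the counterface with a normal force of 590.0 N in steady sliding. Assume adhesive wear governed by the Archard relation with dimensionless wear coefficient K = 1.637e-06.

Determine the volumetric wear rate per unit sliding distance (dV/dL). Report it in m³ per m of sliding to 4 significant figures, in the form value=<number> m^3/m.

value=6.611e-13 m^3/m

Every step carries full float precision, and shown intermediates are rounded. Rounded once at the end, at 4 significant digits.
Hardness H = 1461 MPa = 1.461e+09 Pa.
Restated in SI base units: W = 590.0 N, H = 1.461e+09 Pa, K = 1.637e-06.
Volumetric rate dV/dL = K·W/H, so: 1.637e-06 · 590.0 / 1.461e+09 = 6.611e-13 m³/m.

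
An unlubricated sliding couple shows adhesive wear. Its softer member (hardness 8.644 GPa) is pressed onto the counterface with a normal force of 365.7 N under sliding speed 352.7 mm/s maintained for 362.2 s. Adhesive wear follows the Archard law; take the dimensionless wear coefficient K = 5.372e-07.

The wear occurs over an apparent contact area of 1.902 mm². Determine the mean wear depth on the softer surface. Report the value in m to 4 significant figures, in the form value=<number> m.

The algebra holds full precision. The intermediates are shown rounded. Rounded just once: 4 significant figures.
Convert: Sliding speed v = 352.7 mm/s = 0.3527 m/s. Path length L = v·t = 0.3527 m/s × 362.2 s = 127.7 m.
Convert: Hardness H = 8.644 GPa = 8.644e+09 Pa.
Convert: Contact area A = 1.902 mm² = 1.902e-06 m².
SI base units throughout: W = 365.7 N, H = 8.644e+09 Pa, K = 5.372e-07.
Volume removed: V = K·W·L/H = 5.372e-07 · 365.7 · 127.7 / 8.644e+09 = 2.903e-12 m³.
Depth h = V/A = 2.903e-12 / 1.902e-06 = 1.526e-06 m.

value=1.526e-06 m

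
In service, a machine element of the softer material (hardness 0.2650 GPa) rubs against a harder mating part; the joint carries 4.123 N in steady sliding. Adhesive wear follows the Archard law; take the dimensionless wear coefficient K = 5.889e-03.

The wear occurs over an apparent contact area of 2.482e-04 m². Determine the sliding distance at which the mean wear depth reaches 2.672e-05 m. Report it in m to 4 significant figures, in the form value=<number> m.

value=72.38 m

Each operation holds full precision; intermediate values appear rounded, and a lone final rounding, at 4 significant figures.
Convert: Hardness H = 0.2650 GPa = 2.650e+08 Pa.
SI base units throughout: W = 4.123 N, H = 2.650e+08 Pa, K = 5.889e-03.
Volume at the limit: V_lim = h_lim·A = 2.672e-05 · 2.482e-04 = 6.632e-09 m³.
Thus life L = V_lim·H/(K·W) = 6.632e-09 · 2.650e+08 / (5.889e-03 · 4.123) = 72.38 m.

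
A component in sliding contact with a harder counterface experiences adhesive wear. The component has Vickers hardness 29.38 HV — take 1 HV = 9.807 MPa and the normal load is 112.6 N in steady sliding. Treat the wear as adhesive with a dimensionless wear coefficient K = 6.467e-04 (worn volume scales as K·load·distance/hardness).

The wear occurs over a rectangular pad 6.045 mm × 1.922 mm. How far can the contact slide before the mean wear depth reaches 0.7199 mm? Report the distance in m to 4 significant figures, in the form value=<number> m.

Intermediate values are printed rounded — all arithmetic holds full float precision, and a single final rounding to four significant digits.
Hardness H = 29.38 HV × 9.807 MPa/HV = 288.1 MPa = 2.881e+08 Pa.
Pad sides 6.045 mm × 1.922 mm = 0.006045 m × 0.001922 m. Contact area A = 0.006045 m × 0.001922 m = 1.162e-05 m².
Depth limit h_lim = 0.7199 mm = 7.199e-04 m.
In SI base units: W = 112.6 N, H = 2.881e+08 Pa, K = 6.467e-04.
Permissible volume V_lim = h_lim·A = 7.199e-04 · 1.162e-05 = 8.364e-09 m³.
Thus life L = V_lim·H/(K·W) = 8.364e-09 · 2.881e+08 / (6.467e-04 · 112.6) = 33.10 m.

value=33.10 m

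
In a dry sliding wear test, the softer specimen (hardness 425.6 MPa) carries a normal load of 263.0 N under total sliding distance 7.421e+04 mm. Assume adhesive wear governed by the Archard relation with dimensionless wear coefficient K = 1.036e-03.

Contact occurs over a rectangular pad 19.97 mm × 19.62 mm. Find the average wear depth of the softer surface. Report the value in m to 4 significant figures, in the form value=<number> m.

Every step runs at full precision. Intermediate values appear rounded; one final rounding to four significant figures.
Sliding distance L = 7.421e+04 mm = 74.21 m.
Hardness H = 425.6 MPa = 4.256e+08 Pa.
Pad sides 19.97 mm × 19.62 mm = 0.01997 m × 0.01962 m. Contact area A = 0.01997 m × 0.01962 m = 3.918e-04 m².
Restated in SI base units: W = 263.0 N, H = 4.256e+08 Pa, K = 1.036e-03.
Apply Archard: V = K·W·L/H = 1.036e-03 · 263.0 · 74.21 / 4.256e+08 = 4.751e-08 m³.
Average depth h = V/A = 4.751e-08 / 3.918e-04 = 1.213e-04 m.

value=1.213e-04 m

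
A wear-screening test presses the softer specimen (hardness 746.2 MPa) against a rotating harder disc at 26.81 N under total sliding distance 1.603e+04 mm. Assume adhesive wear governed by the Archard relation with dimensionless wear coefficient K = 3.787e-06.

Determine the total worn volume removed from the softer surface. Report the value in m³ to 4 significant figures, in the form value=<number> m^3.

Intermediates are printed rounded; the algebra runs at exact precision, and one last rounding, at four significant digits.
Path length L = 1.603e+04 mm = 16.03 m.
Hardness H = 746.2 MPa = 7.462e+08 Pa.
In SI base units, W = 26.81 N, H = 7.462e+08 Pa, K = 3.787e-06.
Volume removed: V = K·W·L/H = 3.787e-06 · 26.81 · 16.03 / 7.462e+08 = 2.181e-12 m³.

value=2.181e-12 m^3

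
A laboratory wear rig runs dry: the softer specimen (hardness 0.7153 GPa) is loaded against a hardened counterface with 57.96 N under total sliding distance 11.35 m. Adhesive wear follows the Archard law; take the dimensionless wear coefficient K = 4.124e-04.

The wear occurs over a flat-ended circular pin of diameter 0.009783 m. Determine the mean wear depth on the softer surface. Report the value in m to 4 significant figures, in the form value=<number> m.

All working math carries full float precision, and intermediates are printed rounded. Rounded once at the end: 4 significant digits.
Convert: Hardness H = 0.7153 GPa = 7.153e+08 Pa.
Convert: Contact area A = π·d²/4 = π·(0.009783 m)²/4 = 7.517e-05 m².
Working in SI base units: W = 57.96 N, H = 7.153e+08 Pa, K = 4.124e-04.
Archard relation: V = K·W·L/H = 4.124e-04 · 57.96 · 11.35 / 7.153e+08 = 3.793e-10 m³.
Mean depth h = V/A = 3.793e-10 / 7.517e-05 = 5.046e-06 m.

value=5.046e-06 m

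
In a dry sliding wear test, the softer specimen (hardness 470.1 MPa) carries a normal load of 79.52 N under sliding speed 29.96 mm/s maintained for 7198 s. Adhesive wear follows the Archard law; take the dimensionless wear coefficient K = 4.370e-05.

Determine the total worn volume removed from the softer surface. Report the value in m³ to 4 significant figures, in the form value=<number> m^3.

value=1.594e-09 m^3

The computation keeps full float precision. Displayed values are rounded; a lone final rounding, at four significant figures.
Sliding speed v = 29.96 mm/s = 0.02996 m/s. Distance covered L = v·t = 0.02996 m/s × 7198 s = 215.7 m.
Hardness H = 470.1 MPa = 4.701e+08 Pa.
Working in SI base units: W = 79.52 N, H = 4.701e+08 Pa, K = 4.370e-05.
Apply Archard: V = K·W·L/H = 4.370e-05 · 79.52 · 215.7 / 4.701e+08 = 1.594e-09 m³.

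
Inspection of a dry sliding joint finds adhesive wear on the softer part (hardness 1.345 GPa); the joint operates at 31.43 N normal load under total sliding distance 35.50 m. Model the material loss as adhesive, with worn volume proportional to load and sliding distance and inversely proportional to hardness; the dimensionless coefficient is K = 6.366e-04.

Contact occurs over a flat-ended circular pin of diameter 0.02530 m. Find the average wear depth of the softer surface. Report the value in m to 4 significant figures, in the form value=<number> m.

value=1.050e-06 m

All arithmetic runs at full float precision — intermediate values are printed rounded — a single final rounding, at 4 significant digits.
Convert: Hardness H = 1.345 GPa = 1.345e+09 Pa.
Convert: Contact area A = π·d²/4 = π·(0.02530 m)²/4 = 5.027e-04 m².
Restated in SI base units: W = 31.43 N, H = 1.345e+09 Pa, K = 6.366e-04.
Worn volume V = K·W·L/H = 6.366e-04 · 31.43 · 35.50 / 1.345e+09 = 5.281e-10 m³.
Average depth h = V/A = 5.281e-10 / 5.027e-04 = 1.050e-06 m.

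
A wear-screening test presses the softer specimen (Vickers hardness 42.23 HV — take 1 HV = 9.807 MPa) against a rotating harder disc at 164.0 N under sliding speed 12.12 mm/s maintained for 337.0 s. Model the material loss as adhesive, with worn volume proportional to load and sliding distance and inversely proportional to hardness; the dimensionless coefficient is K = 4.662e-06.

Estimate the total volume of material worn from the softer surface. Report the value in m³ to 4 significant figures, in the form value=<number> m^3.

value=7.540e-12 m^3

The computation carries full precision; intermediate values are printed rounded; rounded once at the end, at 4 significant figures.
Sliding speed v = 12.12 mm/s = 0.01212 m/s. Path length L = v·t = 0.01212 m/s × 337.0 s = 4.084 m.
Hardness H = 42.23 HV × 9.807 MPa/HV = 414.1 MPa = 4.141e+08 Pa.
As SI base values: W = 164.0 N, H = 4.141e+08 Pa, K = 4.662e-06.
Wear volume V = K·W·L/H = 4.662e-06 · 164.0 · 4.084 / 4.141e+08 = 7.540e-12 m³.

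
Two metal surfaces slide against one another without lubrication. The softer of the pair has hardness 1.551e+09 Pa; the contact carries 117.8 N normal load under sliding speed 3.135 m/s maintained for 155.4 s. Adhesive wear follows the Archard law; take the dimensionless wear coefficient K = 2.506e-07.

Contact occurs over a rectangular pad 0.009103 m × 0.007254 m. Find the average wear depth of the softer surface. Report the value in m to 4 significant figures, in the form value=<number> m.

value=1.404e-07 m

The algebra maintains full float precision — intermediate values are displayed rounded, and one last rounding, at four significant digits.
Sliding distance L = v·t = 3.135 m/s × 155.4 s = 487.2 m.
Contact area A = 0.009103 m × 0.007254 m = 6.603e-05 m².
Restated in SI base units: W = 117.8 N, H = 1.551e+09 Pa, K = 2.506e-07.
By Archard's law, V = K·W·L/H = 2.506e-07 · 117.8 · 487.2 / 1.551e+09 = 9.273e-12 m³.
Wear depth h = V/A = 9.273e-12 / 6.603e-05 = 1.404e-07 m.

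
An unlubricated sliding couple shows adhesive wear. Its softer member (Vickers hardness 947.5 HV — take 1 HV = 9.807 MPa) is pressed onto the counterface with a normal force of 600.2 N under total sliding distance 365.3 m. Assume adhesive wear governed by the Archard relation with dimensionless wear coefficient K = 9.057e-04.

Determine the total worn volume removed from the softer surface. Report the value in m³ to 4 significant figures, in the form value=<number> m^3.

Intermediates are shown rounded. Every step holds full precision, and rounded once at the end: 4 significant figures.
Convert: Hardness H = 947.5 HV × 9.807 MPa/HV = 9292 MPa = 9.292e+09 Pa.
Expressed in SI base units: W = 600.2 N, H = 9.292e+09 Pa, K = 9.057e-04.
Archard volume V = K·W·L/H = 9.057e-04 · 600.2 · 365.3 / 9.292e+09 = 2.137e-08 m³.

value=2.137e-08 m^3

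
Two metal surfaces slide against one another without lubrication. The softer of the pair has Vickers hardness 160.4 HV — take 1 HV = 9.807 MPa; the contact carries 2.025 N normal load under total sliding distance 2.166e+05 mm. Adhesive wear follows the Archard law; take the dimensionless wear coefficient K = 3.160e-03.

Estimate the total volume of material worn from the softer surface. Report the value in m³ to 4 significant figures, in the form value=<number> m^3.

value=8.811e-10 m^3

The intermediates are shown rounded. All arithmetic runs at full float precision, and rounded once at the end, at four significant figures.
Convert: Total distance L = 2.166e+05 mm = 216.6 m.
Convert: Hardness H = 160.4 HV × 9.807 MPa/HV = 1573 MPa = 1.573e+09 Pa.
SI base units throughout: W = 2.025 N, H = 1.573e+09 Pa, K = 3.160e-03.
Archard volume V = K·W·L/H = 3.160e-03 · 2.025 · 216.6 / 1.573e+09 = 8.811e-10 m³.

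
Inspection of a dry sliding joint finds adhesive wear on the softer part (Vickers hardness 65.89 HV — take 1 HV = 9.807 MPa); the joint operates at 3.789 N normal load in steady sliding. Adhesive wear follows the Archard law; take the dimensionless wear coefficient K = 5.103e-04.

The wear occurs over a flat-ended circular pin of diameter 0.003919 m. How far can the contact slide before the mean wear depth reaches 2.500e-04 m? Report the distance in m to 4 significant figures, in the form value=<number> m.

All working math keeps full float precision. Intermediates appear rounded. Rounded once at the end, at 4 significant digits.
Hardness H = 65.89 HV × 9.807 MPa/HV = 646.2 MPa = 6.462e+08 Pa.
Contact area A = π·d²/4 = π·(0.003919 m)²/4 = 1.206e-05 m².
As SI base values: W = 3.789 N, H = 6.462e+08 Pa, K = 5.103e-04.
Wearable volume V_lim = h_lim·A = 2.500e-04 · 1.206e-05 = 3.016e-09 m³.
Sliding life L = V_lim·H/(K·W) = 3.016e-09 · 6.462e+08 / (5.103e-04 · 3.789) = 1008 m.

value=1008 m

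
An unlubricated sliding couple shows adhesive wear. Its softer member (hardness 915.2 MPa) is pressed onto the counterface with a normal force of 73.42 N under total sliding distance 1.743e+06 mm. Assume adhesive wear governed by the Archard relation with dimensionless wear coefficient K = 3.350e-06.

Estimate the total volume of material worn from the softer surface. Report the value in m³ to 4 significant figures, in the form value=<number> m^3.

The algebra keeps full precision — intermediate values are displayed rounded — a single final rounding to four significant figures.
Total distance L = 1.743e+06 mm = 1743 m.
Hardness H = 915.2 MPa = 9.152e+08 Pa.
Expressed in SI base units: W = 73.42 N, H = 9.152e+08 Pa, K = 3.350e-06.
Archard relation: V = K·W·L/H = 3.350e-06 · 73.42 · 1743 / 9.152e+08 = 4.684e-10 m³.

value=4.684e-10 m^3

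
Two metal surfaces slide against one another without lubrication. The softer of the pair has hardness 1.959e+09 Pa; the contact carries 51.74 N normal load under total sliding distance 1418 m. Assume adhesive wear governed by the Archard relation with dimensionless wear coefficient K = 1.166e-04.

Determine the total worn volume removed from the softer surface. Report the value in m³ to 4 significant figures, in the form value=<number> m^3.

value=4.367e-09 m^3

Intermediate values are displayed rounded; the algebra maintains full precision; rounded just once to 4 significant digits.
In SI base units: W = 51.74 N, H = 1.959e+09 Pa, K = 1.166e-04.
The Archard volume V = K·W·L/H = 1.166e-04 · 51.74 · 1418 / 1.959e+09 = 4.367e-09 m³.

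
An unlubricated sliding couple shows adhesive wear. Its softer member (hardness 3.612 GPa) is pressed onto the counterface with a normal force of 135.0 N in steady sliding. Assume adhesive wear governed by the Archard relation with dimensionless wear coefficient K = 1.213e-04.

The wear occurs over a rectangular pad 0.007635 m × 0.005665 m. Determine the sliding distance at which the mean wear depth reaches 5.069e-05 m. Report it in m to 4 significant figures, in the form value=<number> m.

The computation runs at full float precision. The intermediates are printed rounded — rounded once at the end, at 4 significant figures.
Hardness H = 3.612 GPa = 3.612e+09 Pa.
Contact area A = 0.007635 m × 0.005665 m = 4.325e-05 m².
SI base units throughout: W = 135.0 N, H = 3.612e+09 Pa, K = 1.213e-04.
Allowed volume V_lim = h_lim·A = 5.069e-05 · 4.325e-05 = 2.192e-09 m³.
Thus life L = V_lim·H/(K·W) = 2.192e-09 · 3.612e+09 / (1.213e-04 · 135.0) = 483.6 m.

value=483.6 m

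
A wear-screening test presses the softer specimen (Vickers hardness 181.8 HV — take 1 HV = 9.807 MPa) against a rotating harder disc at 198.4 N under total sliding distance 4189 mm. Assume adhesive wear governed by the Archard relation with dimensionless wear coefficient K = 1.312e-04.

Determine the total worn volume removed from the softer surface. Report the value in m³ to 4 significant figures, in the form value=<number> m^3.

Intermediate values are shown rounded. All arithmetic carries full precision, and one final rounding to four significant digits.
Convert: Distance covered L = 4189 mm = 4.189 m.
Convert: Hardness H = 181.8 HV × 9.807 MPa/HV = 1783 MPa = 1.783e+09 Pa.
SI base units throughout: W = 198.4 N, H = 1.783e+09 Pa, K = 1.312e-04.
The Archard volume V = K·W·L/H = 1.312e-04 · 198.4 · 4.189 / 1.783e+09 = 6.116e-11 m³.

value=6.116e-11 m^3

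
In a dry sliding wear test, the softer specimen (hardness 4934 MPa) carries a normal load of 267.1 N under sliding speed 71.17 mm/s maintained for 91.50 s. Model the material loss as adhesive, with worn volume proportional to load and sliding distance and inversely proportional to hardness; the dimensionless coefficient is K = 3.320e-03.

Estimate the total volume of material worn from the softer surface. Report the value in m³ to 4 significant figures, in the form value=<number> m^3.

Every step maintains full precision, and intermediate values are displayed rounded. Rounded just once: four significant digits.
Sliding speed v = 71.17 mm/s = 0.07117 m/s. Total distance L = v·t = 0.07117 m/s × 91.50 s = 6.512 m.
Hardness H = 4934 MPa = 4.934e+09 Pa.
Collected in SI base units: W = 267.1 N, H = 4.934e+09 Pa, K = 3.320e-03.
Archard relation: V = K·W·L/H = 3.320e-03 · 267.1 · 6.512 / 4.934e+09 = 1.170e-09 m³.

value=1.170e-09 m^3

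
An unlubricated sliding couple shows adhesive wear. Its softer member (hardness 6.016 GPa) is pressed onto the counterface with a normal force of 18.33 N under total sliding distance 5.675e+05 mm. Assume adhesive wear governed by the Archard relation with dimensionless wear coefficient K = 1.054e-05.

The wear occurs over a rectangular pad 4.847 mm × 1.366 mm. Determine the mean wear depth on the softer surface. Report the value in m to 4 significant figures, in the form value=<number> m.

value=2.753e-06 m

Every step maintains full float precision — displayed values are rounded. Rounded just once to four significant figures.
Total distance L = 5.675e+05 mm = 567.5 m.
Hardness H = 6.016 GPa = 6.016e+09 Pa.
Pad sides 4.847 mm × 1.366 mm = 0.004847 m × 0.001366 m. Contact area A = 0.004847 m × 0.001366 m = 6.621e-06 m².
As SI base values: W = 18.33 N, H = 6.016e+09 Pa, K = 1.054e-05.
Wear volume V = K·W·L/H = 1.054e-05 · 18.33 · 567.5 / 6.016e+09 = 1.822e-11 m³.
Depth h = V/A = 1.822e-11 / 6.621e-06 = 2.753e-06 m.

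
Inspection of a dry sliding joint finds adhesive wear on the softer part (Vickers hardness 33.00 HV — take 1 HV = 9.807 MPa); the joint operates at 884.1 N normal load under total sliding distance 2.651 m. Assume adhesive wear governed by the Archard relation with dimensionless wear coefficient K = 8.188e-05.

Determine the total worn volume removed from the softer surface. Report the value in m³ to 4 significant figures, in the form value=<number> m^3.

Intermediate values are displayed rounded — every step maintains full float precision, and one final rounding: four significant figures.
Hardness H = 33.00 HV × 9.807 MPa/HV = 323.6 MPa = 3.236e+08 Pa.
In SI base units, W = 884.1 N, H = 3.236e+08 Pa, K = 8.188e-05.
Archard volume V = K·W·L/H = 8.188e-05 · 884.1 · 2.651 / 3.236e+08 = 5.930e-10 m³.

value=5.930e-10 m^3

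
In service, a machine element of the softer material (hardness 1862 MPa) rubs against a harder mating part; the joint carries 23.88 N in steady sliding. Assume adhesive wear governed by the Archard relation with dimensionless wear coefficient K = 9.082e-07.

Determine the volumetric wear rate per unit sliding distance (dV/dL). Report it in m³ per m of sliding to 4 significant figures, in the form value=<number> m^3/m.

value=1.165e-14 m^3/m

Intermediate values are displayed rounded; each operation runs at full precision. Rounded just once, at 4 significant digits.
Hardness H = 1862 MPa = 1.862e+09 Pa.
In SI base units: W = 23.88 N, H = 1.862e+09 Pa, K = 9.082e-07.
Wear rate dV/dL = K·W/H — distance-free: 9.082e-07 · 23.88 / 1.862e+09 = 1.165e-14 m³/m.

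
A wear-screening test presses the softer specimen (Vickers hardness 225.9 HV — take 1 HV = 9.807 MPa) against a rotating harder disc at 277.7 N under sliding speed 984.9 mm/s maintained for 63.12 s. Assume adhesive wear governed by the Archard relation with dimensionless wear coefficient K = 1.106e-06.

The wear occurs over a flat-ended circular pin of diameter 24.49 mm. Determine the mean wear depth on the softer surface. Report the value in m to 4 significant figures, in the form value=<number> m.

value=1.830e-08 m

Intermediates are displayed rounded, and every step runs at full precision, and rounded once at the end to 4 significant digits.
Sliding speed v = 984.9 mm/s = 0.9849 m/s. Total distance L = v·t = 0.9849 m/s × 63.12 s = 62.17 m.
Hardness H = 225.9 HV × 9.807 MPa/HV = 2215 MPa = 2.215e+09 Pa.
Pin diameter d = 24.49 mm = 0.02449 m. Contact area A = π·d²/4 = π·(0.02449 m)²/4 = 4.711e-04 m².
SI base units throughout: W = 277.7 N, H = 2.215e+09 Pa, K = 1.106e-06.
Archard relation: V = K·W·L/H = 1.106e-06 · 277.7 · 62.17 / 2.215e+09 = 8.619e-12 m³.
Depth h = V/A = 8.619e-12 / 4.711e-04 = 1.830e-08 m.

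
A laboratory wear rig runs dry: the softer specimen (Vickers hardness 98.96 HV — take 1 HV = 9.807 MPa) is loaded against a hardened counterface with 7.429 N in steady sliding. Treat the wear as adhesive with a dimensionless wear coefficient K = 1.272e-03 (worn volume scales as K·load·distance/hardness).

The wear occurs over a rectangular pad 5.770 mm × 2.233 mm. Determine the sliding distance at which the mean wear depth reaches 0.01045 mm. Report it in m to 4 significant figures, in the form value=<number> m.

Printed values are rounded, and each operation maintains exact precision — rounded just once, at four significant figures.
Hardness H = 98.96 HV × 9.807 MPa/HV = 970.5 MPa = 9.705e+08 Pa.
Pad sides 5.770 mm × 2.233 mm = 0.005770 m × 0.002233 m. Contact area A = 0.005770 m × 0.002233 m = 1.288e-05 m².
Depth limit h_lim = 0.01045 mm = 1.045e-05 m.
In SI base units: W = 7.429 N, H = 9.705e+08 Pa, K = 1.272e-03.
At the depth limit, V_lim = h_lim·A = 1.045e-05 · 1.288e-05 = 1.346e-10 m³.
Thus life L = V_lim·H/(K·W) = 1.346e-10 · 9.705e+08 / (1.272e-03 · 7.429) = 13.83 m.

value=13.83 m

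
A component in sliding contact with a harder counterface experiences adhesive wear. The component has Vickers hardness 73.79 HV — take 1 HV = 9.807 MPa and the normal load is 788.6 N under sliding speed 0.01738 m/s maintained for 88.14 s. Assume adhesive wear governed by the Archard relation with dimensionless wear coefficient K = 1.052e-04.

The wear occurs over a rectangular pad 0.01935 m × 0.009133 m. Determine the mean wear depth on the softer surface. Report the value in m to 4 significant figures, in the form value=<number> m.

The intermediates are shown rounded; every step carries full float precision. Rounded just once to four significant figures.
Convert: Total distance L = v·t = 0.01738 m/s × 88.14 s = 1.532 m.
Convert: Hardness H = 73.79 HV × 9.807 MPa/HV = 723.7 MPa = 7.237e+08 Pa.
Convert: Contact area A = 0.01935 m × 0.009133 m = 1.767e-04 m².
Working in SI base units: W = 788.6 N, H = 7.237e+08 Pa, K = 1.052e-04.
Worn volume V = K·W·L/H = 1.052e-04 · 788.6 · 1.532 / 7.237e+08 = 1.756e-10 m³.
Average depth h = V/A = 1.756e-10 / 1.767e-04 = 9.937e-07 m.

value=9.937e-07 m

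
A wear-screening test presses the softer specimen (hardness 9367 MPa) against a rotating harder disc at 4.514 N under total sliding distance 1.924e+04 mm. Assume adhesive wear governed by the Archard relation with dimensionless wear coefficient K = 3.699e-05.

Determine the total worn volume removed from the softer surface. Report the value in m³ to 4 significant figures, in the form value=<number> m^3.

The algebra maintains full float precision, and displayed values are rounded, and one last rounding, at 4 significant digits.
Convert: Distance covered L = 1.924e+04 mm = 19.24 m.
Convert: Hardness H = 9367 MPa = 9.367e+09 Pa.
Working in SI base units: W = 4.514 N, H = 9.367e+09 Pa, K = 3.699e-05.
Apply Archard: V = K·W·L/H = 3.699e-05 · 4.514 · 19.24 / 9.367e+09 = 3.430e-13 m³.

value=3.430e-13 m^3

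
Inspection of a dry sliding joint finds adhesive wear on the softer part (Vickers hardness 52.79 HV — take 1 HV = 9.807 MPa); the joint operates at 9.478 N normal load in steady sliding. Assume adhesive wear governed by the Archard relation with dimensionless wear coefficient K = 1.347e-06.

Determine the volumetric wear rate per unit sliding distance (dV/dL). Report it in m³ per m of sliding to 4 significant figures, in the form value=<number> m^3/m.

Intermediates are shown rounded — the algebra holds full precision, and one final rounding, at four significant figures.
Convert: Hardness H = 52.79 HV × 9.807 MPa/HV = 517.7 MPa = 5.177e+08 Pa.
In SI base units: W = 9.478 N, H = 5.177e+08 Pa, K = 1.347e-06.
Sliding wear rate dV/dL = K·W/H: 1.347e-06 · 9.478 / 5.177e+08 = 2.466e-14 m³/m.

value=2.466e-14 m^3/m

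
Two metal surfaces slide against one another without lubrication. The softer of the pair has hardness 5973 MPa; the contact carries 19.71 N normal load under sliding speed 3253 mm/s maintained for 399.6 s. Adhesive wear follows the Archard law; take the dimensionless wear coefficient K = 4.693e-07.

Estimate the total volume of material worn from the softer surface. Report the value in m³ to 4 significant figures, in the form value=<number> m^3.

The intermediates are displayed rounded; the algebra keeps full float precision, and one final rounding: 4 significant digits.
Convert: Sliding speed v = 3253 mm/s = 3.253 m/s. Sliding distance L = v·t = 3.253 m/s × 399.6 s = 1300 m.
Convert: Hardness H = 5973 MPa = 5.973e+09 Pa.
In SI base units: W = 19.71 N, H = 5.973e+09 Pa, K = 4.693e-07.
Apply Archard: V = K·W·L/H = 4.693e-07 · 19.71 · 1300 / 5.973e+09 = 2.013e-12 m³.

value=2.013e-12 m^3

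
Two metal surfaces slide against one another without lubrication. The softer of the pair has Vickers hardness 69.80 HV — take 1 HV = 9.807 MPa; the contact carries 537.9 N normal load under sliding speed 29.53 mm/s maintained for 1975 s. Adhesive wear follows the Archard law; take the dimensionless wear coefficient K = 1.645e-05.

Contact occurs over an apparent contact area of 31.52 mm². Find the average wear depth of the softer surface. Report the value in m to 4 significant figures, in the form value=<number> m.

Intermediates appear rounded — the computation runs at full float precision; rounded just once: 4 significant digits.
Sliding speed v = 29.53 mm/s = 0.02953 m/s. The distance L = v·t = 0.02953 m/s × 1975 s = 58.32 m.
Hardness H = 69.80 HV × 9.807 MPa/HV = 684.5 MPa = 6.845e+08 Pa.
Contact area A = 31.52 mm² = 3.152e-05 m².
SI base units throughout: W = 537.9 N, H = 6.845e+08 Pa, K = 1.645e-05.
Archard relation: V = K·W·L/H = 1.645e-05 · 537.9 · 58.32 / 6.845e+08 = 7.539e-10 m³.
Average depth h = V/A = 7.539e-10 / 3.152e-05 = 2.392e-05 m.

value=2.392e-05 m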